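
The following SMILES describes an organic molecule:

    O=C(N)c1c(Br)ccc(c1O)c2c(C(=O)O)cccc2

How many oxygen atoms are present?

4

Scan the SMILES for O atoms (remember two-letter symbols like Cl and Br are single atoms).
Oxygen count: 4.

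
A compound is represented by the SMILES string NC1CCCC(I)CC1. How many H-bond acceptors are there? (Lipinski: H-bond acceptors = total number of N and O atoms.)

1

N atoms: 1; O atoms: 0.
Lipinski HBA = 1 + 0 = 1.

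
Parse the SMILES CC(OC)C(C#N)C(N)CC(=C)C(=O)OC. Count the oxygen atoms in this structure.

Scan the SMILES for O atoms (remember two-letter symbols like Cl and Br are single atoms).
Oxygen count: 3.

3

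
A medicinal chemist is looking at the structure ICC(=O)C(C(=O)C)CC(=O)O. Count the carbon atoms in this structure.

Count every carbon token in the SMILES (each C, including those in ring-closure positions and inside branches).
Carbon count: 7.

7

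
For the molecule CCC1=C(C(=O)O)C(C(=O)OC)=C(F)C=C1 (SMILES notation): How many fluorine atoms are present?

Scan the SMILES for F atoms (remember two-letter symbols like Cl and Br are single atoms).
Fluorine count: 1.

1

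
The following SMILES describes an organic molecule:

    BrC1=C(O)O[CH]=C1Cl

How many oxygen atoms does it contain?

2

Scan the SMILES for O atoms (remember two-letter symbols like Cl and Br are single atoms).
Oxygen count: 2.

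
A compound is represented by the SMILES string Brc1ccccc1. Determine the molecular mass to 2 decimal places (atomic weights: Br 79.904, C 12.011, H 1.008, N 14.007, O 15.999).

157.01 g/mol

First, the molecular formula is C6H5Br (counting implicit H from valence).
  Br: 1 × 79.904 = 79.904
  C: 6 × 12.011 = 72.066
  H: 5 × 1.008 = 5.040
Sum: 1×79.904 + 6×12.011 + 5×1.008 = 157.010 → 157.01 g/mol.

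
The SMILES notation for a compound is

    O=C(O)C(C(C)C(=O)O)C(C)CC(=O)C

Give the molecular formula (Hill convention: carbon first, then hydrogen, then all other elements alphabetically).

C10H16O5

Walk through each heavy atom and fill implicit hydrogens from standard valence (C 4, N 3, O 2, S 2, halogen 1):
  atom 1: O, bond orders sum to 2 (valence 2) → 0 H
  atom 2: C, bond orders sum to 4 (valence 4) → 0 H
  atom 3: O, bond orders sum to 1 (valence 2) → 1 H
  atom 4: C, bond orders sum to 3 (valence 4) → 1 H
  atom 5: C, bond orders sum to 3 (valence 4) → 1 H
  atom 6: C, bond orders sum to 1 (valence 4) → 3 H
  atom 7: C, bond orders sum to 4 (valence 4) → 0 H
  atom 8: O, bond orders sum to 2 (valence 2) → 0 H
  atom 9: O, bond orders sum to 1 (valence 2) → 1 H
  atom 10: C, bond orders sum to 3 (valence 4) → 1 H
  atom 11: C, bond orders sum to 1 (valence 4) → 3 H
  atom 12: C, bond orders sum to 2 (valence 4) → 2 H
  atom 13: C, bond orders sum to 4 (valence 4) → 0 H
  atom 14: O, bond orders sum to 2 (valence 2) → 0 H
  atom 15: C, bond orders sum to 1 (valence 4) → 3 H
Totals → C:10, H:16, O:5.
In Hill order: C10H16O5.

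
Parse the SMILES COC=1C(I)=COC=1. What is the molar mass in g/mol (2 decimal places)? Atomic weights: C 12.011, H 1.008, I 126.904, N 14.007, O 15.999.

First, the molecular formula is C5H5IO2 (counting implicit H from valence).
  C: 5 × 12.011 = 60.055
  H: 5 × 1.008 = 5.040
  I: 1 × 126.904 = 126.904
  O: 2 × 15.999 = 31.998
Sum: 5×12.011 + 5×1.008 + 1×126.904 + 2×15.999 = 223.997 → 224.00 g/mol.

224.00 g/mol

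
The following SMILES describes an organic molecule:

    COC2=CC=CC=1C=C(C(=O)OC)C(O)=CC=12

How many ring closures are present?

In SMILES, each pair of matching ring-closure digits denotes one ring-closing bond; the number of such bonds equals the number of independent rings.
Ring-closure bonds here: 2.

2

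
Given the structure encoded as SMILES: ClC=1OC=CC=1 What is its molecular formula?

C4H3ClO

Walk through each heavy atom and fill implicit hydrogens from standard valence (C 4, N 3, O 2, S 2, halogen 1):
  atom 1: Cl (halogen, monovalent) → 0 H
  atom 2: C, bond orders sum to 4 (valence 4) → 0 H
  atom 3: O, bond orders sum to 2 (valence 2) → 0 H
  atom 4: C, bond orders sum to 3 (valence 4) → 1 H
  atom 5: C, bond orders sum to 3 (valence 4) → 1 H
  atom 6: C, bond orders sum to 3 (valence 4) → 1 H
Totals → C:4, H:3, Cl:1, O:1.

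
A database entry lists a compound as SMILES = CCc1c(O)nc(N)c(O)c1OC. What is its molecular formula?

Walk through each heavy atom and fill implicit hydrogens from standard valence (C 4, N 3, O 2, S 2, halogen 1); for lowercase aromatic atoms, an aromatic c carries 1 H when it has two neighbours and 0 H with three, and aromatic n carries 0 H:
  atom 1: C, bond orders sum to 1 (valence 4) → 3 H
  atom 2: C, bond orders sum to 2 (valence 4) → 2 H
  atom 3: aromatic c, 3 neighbours → 0 H
  atom 4: aromatic c, 3 neighbours → 0 H
  atom 5: O, bond orders sum to 1 (valence 2) → 1 H
  atom 6: aromatic n, 2 neighbours → 0 H
  atom 7: aromatic c, 3 neighbours → 0 H
  atom 8: N, bond orders sum to 1 (valence 3) → 2 H
  atom 9: aromatic c, 3 neighbours → 0 H
  atom 10: O, bond orders sum to 1 (valence 2) → 1 H
  atom 11: aromatic c, 3 neighbours → 0 H
  atom 12: O, bond orders sum to 2 (valence 2) → 0 H
  atom 13: C, bond orders sum to 1 (valence 4) → 3 H
Totals → C:8, H:12, N:2, O:3.
In Hill order: C8H12N2O3.

C8H12N2O3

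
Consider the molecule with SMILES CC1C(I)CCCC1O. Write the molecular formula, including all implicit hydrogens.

Walk through each heavy atom and fill implicit hydrogens from standard valence (C 4, N 3, O 2, S 2, halogen 1):
  atom 1: C, bond orders sum to 1 (valence 4) → 3 H
  atom 2: C, bond orders sum to 3 (valence 4) → 1 H
  atom 3: C, bond orders sum to 3 (valence 4) → 1 H
  atom 4: I (halogen, monovalent) → 0 H
  atom 5: C, bond orders sum to 2 (valence 4) → 2 H
  atom 6: C, bond orders sum to 2 (valence 4) → 2 H
  atom 7: C, bond orders sum to 2 (valence 4) → 2 H
  atom 8: C, bond orders sum to 3 (valence 4) → 1 H
  atom 9: O, bond orders sum to 1 (valence 2) → 1 H
Totals → C:7, H:13, I:1, O:1.
In Hill order: C7H13IO.

C7H13IO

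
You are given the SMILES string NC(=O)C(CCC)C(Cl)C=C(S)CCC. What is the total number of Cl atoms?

1

Scan the SMILES for Cl atoms (remember two-letter symbols like Cl and Br are single atoms).
Chlorine count: 1.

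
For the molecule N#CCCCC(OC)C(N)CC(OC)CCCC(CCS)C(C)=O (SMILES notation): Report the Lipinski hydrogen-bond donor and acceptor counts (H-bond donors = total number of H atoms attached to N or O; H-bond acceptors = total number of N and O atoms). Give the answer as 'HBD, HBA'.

Donors: find every N or O and count the H atoms it carries.
  atom 1 (N): bond orders sum to 3 → 0 H
  atom 7 (O): bond orders sum to 2 → 0 H
  atom 10 (N): bond orders sum to 1 → 2 H
  atom 13 (O): bond orders sum to 2 → 0 H
  atom 24 (O): bond orders sum to 2 → 0 H
Lipinski HBD = 2.
Acceptors: N atoms = 2, O atoms = 3 → HBA = 5.

2, 5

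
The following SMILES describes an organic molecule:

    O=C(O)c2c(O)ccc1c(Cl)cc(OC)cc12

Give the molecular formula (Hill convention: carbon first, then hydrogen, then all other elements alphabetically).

C12H9ClO4

Walk through each heavy atom and fill implicit hydrogens from standard valence (C 4, N 3, O 2, S 2, halogen 1); for lowercase aromatic atoms, an aromatic c carries 1 H when it has two neighbours and 0 H with three, and aromatic n carries 0 H:
  atom 1: O, bond orders sum to 2 (valence 2) → 0 H
  atom 2: C, bond orders sum to 4 (valence 4) → 0 H
  atom 3: O, bond orders sum to 1 (valence 2) → 1 H
  atom 4: aromatic c, 3 neighbours → 0 H
  atom 5: aromatic c, 3 neighbours → 0 H
  atom 6: O, bond orders sum to 1 (valence 2) → 1 H
  atom 7: aromatic c, 2 neighbours → 1 H
  atom 8: aromatic c, 2 neighbours → 1 H
  atom 9: aromatic c, 3 neighbours → 0 H
  atom 10: aromatic c, 3 neighbours → 0 H
  atom 11: Cl (halogen, monovalent) → 0 H
  atom 12: aromatic c, 2 neighbours → 1 H
  atom 13: aromatic c, 3 neighbours → 0 H
  atom 14: O, bond orders sum to 2 (valence 2) → 0 H
  atom 15: C, bond orders sum to 1 (valence 4) → 3 H
  atom 16: aromatic c, 2 neighbours → 1 H
  atom 17: aromatic c, 3 neighbours → 0 H
Totals → C:12, H:9, Cl:1, O:4.
In Hill order: C12H9ClO4.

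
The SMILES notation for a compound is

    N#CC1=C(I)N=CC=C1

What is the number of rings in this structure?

1

In SMILES, each pair of matching ring-closure digits denotes one ring-closing bond; the number of such bonds equals the number of independent rings.
Ring-closure bonds here: 1.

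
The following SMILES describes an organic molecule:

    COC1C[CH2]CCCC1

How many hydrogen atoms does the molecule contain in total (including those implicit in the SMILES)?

Walk through each heavy atom and fill implicit hydrogens from standard valence (C 4, N 3, O 2, S 2, halogen 1):
  atom 1: C, bond orders sum to 1 (valence 4) → 3 H
  atom 2: O, bond orders sum to 2 (valence 2) → 0 H
  atom 3: C, bond orders sum to 3 (valence 4) → 1 H
  atom 4: C, bond orders sum to 2 (valence 4) → 2 H
  atom 5: C with explicit H count 2
  atom 6: C, bond orders sum to 2 (valence 4) → 2 H
  atom 7: C, bond orders sum to 2 (valence 4) → 2 H
  atom 8: C, bond orders sum to 2 (valence 4) → 2 H
  atom 9: C, bond orders sum to 2 (valence 4) → 2 H
Total hydrogens: 16.

16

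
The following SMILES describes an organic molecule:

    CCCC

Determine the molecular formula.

Walk through each heavy atom and fill implicit hydrogens from standard valence (C 4, N 3, O 2, S 2, halogen 1):
  atom 1: C, bond orders sum to 1 (valence 4) → 3 H
  atom 2: C, bond orders sum to 2 (valence 4) → 2 H
  atom 3: C, bond orders sum to 2 (valence 4) → 2 H
  atom 4: C, bond orders sum to 1 (valence 4) → 3 H
Totals → C:4, H:10.
In Hill order: C4H10.

C4H10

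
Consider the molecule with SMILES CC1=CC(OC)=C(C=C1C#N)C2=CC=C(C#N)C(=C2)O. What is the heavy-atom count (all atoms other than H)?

Every atom symbol written in the SMILES (organic subset) is one heavy atom; implicit H are not written.
Heavy atoms by element → C:16, N:2, O:2.
Total: 20.

20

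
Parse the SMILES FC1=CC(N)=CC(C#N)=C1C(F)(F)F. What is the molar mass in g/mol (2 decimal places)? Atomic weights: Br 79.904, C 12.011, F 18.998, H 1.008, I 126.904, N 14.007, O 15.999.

First, the molecular formula is C8H4F4N2 (counting implicit H from valence).
  C: 8 × 12.011 = 96.088
  F: 4 × 18.998 = 75.992
  H: 4 × 1.008 = 4.032
  N: 2 × 14.007 = 28.014
Sum: 8×12.011 + 4×18.998 + 4×1.008 + 2×14.007 = 204.126 → 204.13 g/mol.

204.13 g/mol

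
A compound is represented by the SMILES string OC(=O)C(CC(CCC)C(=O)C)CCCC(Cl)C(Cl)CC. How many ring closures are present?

In SMILES, each pair of matching ring-closure digits denotes one ring-closing bond; the number of such bonds equals the number of independent rings.
Ring-closure bonds here: 0.

0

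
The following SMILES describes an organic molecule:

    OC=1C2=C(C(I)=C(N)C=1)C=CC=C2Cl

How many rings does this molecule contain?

2

In SMILES, each pair of matching ring-closure digits denotes one ring-closing bond; the number of such bonds equals the number of independent rings.
Ring-closure bonds here: 2.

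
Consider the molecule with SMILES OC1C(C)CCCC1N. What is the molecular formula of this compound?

C7H15NO

Walk through each heavy atom and fill implicit hydrogens from standard valence (C 4, N 3, O 2, S 2, halogen 1):
  atom 1: O, bond orders sum to 1 (valence 2) → 1 H
  atom 2: C, bond orders sum to 3 (valence 4) → 1 H
  atom 3: C, bond orders sum to 3 (valence 4) → 1 H
  atom 4: C, bond orders sum to 1 (valence 4) → 3 H
  atom 5: C, bond orders sum to 2 (valence 4) → 2 H
  atom 6: C, bond orders sum to 2 (valence 4) → 2 H
  atom 7: C, bond orders sum to 2 (valence 4) → 2 H
  atom 8: C, bond orders sum to 3 (valence 4) → 1 H
  atom 9: N, bond orders sum to 1 (valence 3) → 2 H
Totals → C:7, H:15, N:1, O:1.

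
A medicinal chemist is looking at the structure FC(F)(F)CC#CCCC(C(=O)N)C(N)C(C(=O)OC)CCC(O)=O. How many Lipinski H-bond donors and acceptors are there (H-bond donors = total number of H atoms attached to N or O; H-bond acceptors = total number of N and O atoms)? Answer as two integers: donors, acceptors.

Donors: find every N or O and count the H atoms it carries.
  atom 12 (O): bond orders sum to 2 → 0 H
  atom 13 (N): bond orders sum to 1 → 2 H
  atom 15 (N): bond orders sum to 1 → 2 H
  atom 18 (O): bond orders sum to 2 → 0 H
  atom 19 (O): bond orders sum to 2 → 0 H
  atom 24 (O): bond orders sum to 1 → 1 H
  atom 25 (O): bond orders sum to 2 → 0 H
Lipinski HBD = 5.
Acceptors: N atoms = 2, O atoms = 5 → HBA = 7.

5, 7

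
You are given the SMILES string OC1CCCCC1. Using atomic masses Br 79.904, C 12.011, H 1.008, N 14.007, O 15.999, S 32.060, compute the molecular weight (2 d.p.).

First, the molecular formula is C6H12O (counting implicit H from valence).
  C: 6 × 12.011 = 72.066
  H: 12 × 1.008 = 12.096
  O: 1 × 15.999 = 15.999
Sum: 6×12.011 + 12×1.008 + 1×15.999 = 100.161 → 100.16 g/mol.

100.16 g/mol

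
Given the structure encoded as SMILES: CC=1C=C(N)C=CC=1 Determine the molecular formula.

C7H9N

Walk through each heavy atom and fill implicit hydrogens from standard valence (C 4, N 3, O 2, S 2, halogen 1):
  atom 1: C, bond orders sum to 1 (valence 4) → 3 H
  atom 2: C, bond orders sum to 4 (valence 4) → 0 H
  atom 3: C, bond orders sum to 3 (valence 4) → 1 H
  atom 4: C, bond orders sum to 4 (valence 4) → 0 H
  atom 5: N, bond orders sum to 1 (valence 3) → 2 H
  atom 6: C, bond orders sum to 3 (valence 4) → 1 H
  atom 7: C, bond orders sum to 3 (valence 4) → 1 H
  atom 8: C, bond orders sum to 3 (valence 4) → 1 H
Totals → C:7, H:9, N:1.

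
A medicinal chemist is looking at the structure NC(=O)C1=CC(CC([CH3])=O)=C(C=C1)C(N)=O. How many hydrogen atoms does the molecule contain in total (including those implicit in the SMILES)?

Walk through each heavy atom and fill implicit hydrogens from standard valence (C 4, N 3, O 2, S 2, halogen 1):
  atom 1: N, bond orders sum to 1 (valence 3) → 2 H
  atom 2: C, bond orders sum to 4 (valence 4) → 0 H
  atom 3: O, bond orders sum to 2 (valence 2) → 0 H
  atom 4: C, bond orders sum to 4 (valence 4) → 0 H
  atom 5: C, bond orders sum to 3 (valence 4) → 1 H
  atom 6: C, bond orders sum to 4 (valence 4) → 0 H
  atom 7: C, bond orders sum to 2 (valence 4) → 2 H
  atom 8: C, bond orders sum to 4 (valence 4) → 0 H
  atom 9: C with explicit H count 3
  atom 10: O, bond orders sum to 2 (valence 2) → 0 H
  atom 11: C, bond orders sum to 4 (valence 4) → 0 H
  atom 12: C, bond orders sum to 3 (valence 4) → 1 H
  atom 13: C, bond orders sum to 3 (valence 4) → 1 H
  atom 14: C, bond orders sum to 4 (valence 4) → 0 H
  atom 15: N, bond orders sum to 1 (valence 3) → 2 H
  atom 16: O, bond orders sum to 2 (valence 2) → 0 H
Total hydrogens: 12.

12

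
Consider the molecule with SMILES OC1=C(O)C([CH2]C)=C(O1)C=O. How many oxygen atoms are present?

Scan the SMILES for O atoms (remember two-letter symbols like Cl and Br are single atoms).
Oxygen count: 4.

4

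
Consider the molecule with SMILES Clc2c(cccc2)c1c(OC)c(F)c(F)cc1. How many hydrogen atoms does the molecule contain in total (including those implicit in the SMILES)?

9

Walk through each heavy atom and fill implicit hydrogens from standard valence (C 4, N 3, O 2, S 2, halogen 1); for lowercase aromatic atoms, an aromatic c carries 1 H when it has two neighbours and 0 H with three, and aromatic n carries 0 H:
  atom 1: Cl (halogen, monovalent) → 0 H
  atom 2: aromatic c, 3 neighbours → 0 H
  atom 3: aromatic c, 3 neighbours → 0 H
  atom 4: aromatic c, 2 neighbours → 1 H
  atom 5: aromatic c, 2 neighbours → 1 H
  atom 6: aromatic c, 2 neighbours → 1 H
  atom 7: aromatic c, 2 neighbours → 1 H
  atom 8: aromatic c, 3 neighbours → 0 H
  atom 9: aromatic c, 3 neighbours → 0 H
  atom 10: O, bond orders sum to 2 (valence 2) → 0 H
  atom 11: C, bond orders sum to 1 (valence 4) → 3 H
  atom 12: aromatic c, 3 neighbours → 0 H
  atom 13: F (halogen, monovalent) → 0 H
  atom 14: aromatic c, 3 neighbours → 0 H
  atom 15: F (halogen, monovalent) → 0 H
  atom 16: aromatic c, 2 neighbours → 1 H
  atom 17: aromatic c, 2 neighbours → 1 H
Total hydrogens: 9.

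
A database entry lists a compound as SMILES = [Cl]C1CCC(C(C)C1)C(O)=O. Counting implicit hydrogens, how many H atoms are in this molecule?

13

Walk through each heavy atom and fill implicit hydrogens from standard valence (C 4, N 3, O 2, S 2, halogen 1):
  atom 1: Cl with explicit H count 0
  atom 2: C, bond orders sum to 3 (valence 4) → 1 H
  atom 3: C, bond orders sum to 2 (valence 4) → 2 H
  atom 4: C, bond orders sum to 2 (valence 4) → 2 H
  atom 5: C, bond orders sum to 3 (valence 4) → 1 H
  atom 6: C, bond orders sum to 3 (valence 4) → 1 H
  atom 7: C, bond orders sum to 1 (valence 4) → 3 H
  atom 8: C, bond orders sum to 2 (valence 4) → 2 H
  atom 9: C, bond orders sum to 4 (valence 4) → 0 H
  atom 10: O, bond orders sum to 1 (valence 2) → 1 H
  atom 11: O, bond orders sum to 2 (valence 2) → 0 H
Total hydrogens: 13.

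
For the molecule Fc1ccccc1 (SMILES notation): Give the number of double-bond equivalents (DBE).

Molecular formula: C6H5F.
DoU = (2C + 2 + N − H − X) / 2, where X is the halogen count and O/S are ignored.
    = (2·6 + 2 + 0 − 5 − 1) / 2 = 8 / 2 = 4.

4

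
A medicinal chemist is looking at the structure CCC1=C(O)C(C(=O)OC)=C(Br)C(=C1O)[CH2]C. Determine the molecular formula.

C12H15BrO4

Walk through each heavy atom and fill implicit hydrogens from standard valence (C 4, N 3, O 2, S 2, halogen 1):
  atom 1: C, bond orders sum to 1 (valence 4) → 3 H
  atom 2: C, bond orders sum to 2 (valence 4) → 2 H
  atom 3: C, bond orders sum to 4 (valence 4) → 0 H
  atom 4: C, bond orders sum to 4 (valence 4) → 0 H
  atom 5: O, bond orders sum to 1 (valence 2) → 1 H
  atom 6: C, bond orders sum to 4 (valence 4) → 0 H
  atom 7: C, bond orders sum to 4 (valence 4) → 0 H
  atom 8: O, bond orders sum to 2 (valence 2) → 0 H
  atom 9: O, bond orders sum to 2 (valence 2) → 0 H
  atom 10: C, bond orders sum to 1 (valence 4) → 3 H
  atom 11: C, bond orders sum to 4 (valence 4) → 0 H
  atom 12: Br (halogen, monovalent) → 0 H
  atom 13: C, bond orders sum to 4 (valence 4) → 0 H
  atom 14: C, bond orders sum to 4 (valence 4) → 0 H
  atom 15: O, bond orders sum to 1 (valence 2) → 1 H
  atom 16: C with explicit H count 2
  atom 17: C, bond orders sum to 1 (valence 4) → 3 H
Totals → C:12, H:15, Br:1, O:4.
In Hill order: C12H15BrO4.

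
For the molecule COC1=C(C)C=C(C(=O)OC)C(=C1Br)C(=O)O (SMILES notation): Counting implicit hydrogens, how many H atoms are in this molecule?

11

Walk through each heavy atom and fill implicit hydrogens from standard valence (C 4, N 3, O 2, S 2, halogen 1):
  atom 1: C, bond orders sum to 1 (valence 4) → 3 H
  atom 2: O, bond orders sum to 2 (valence 2) → 0 H
  atom 3: C, bond orders sum to 4 (valence 4) → 0 H
  atom 4: C, bond orders sum to 4 (valence 4) → 0 H
  atom 5: C, bond orders sum to 1 (valence 4) → 3 H
  atom 6: C, bond orders sum to 3 (valence 4) → 1 H
  atom 7: C, bond orders sum to 4 (valence 4) → 0 H
  atom 8: C, bond orders sum to 4 (valence 4) → 0 H
  atom 9: O, bond orders sum to 2 (valence 2) → 0 H
  atom 10: O, bond orders sum to 2 (valence 2) → 0 H
  atom 11: C, bond orders sum to 1 (valence 4) → 3 H
  atom 12: C, bond orders sum to 4 (valence 4) → 0 H
  atom 13: C, bond orders sum to 4 (valence 4) → 0 H
  atom 14: Br (halogen, monovalent) → 0 H
  atom 15: C, bond orders sum to 4 (valence 4) → 0 H
  atom 16: O, bond orders sum to 2 (valence 2) → 0 H
  atom 17: O, bond orders sum to 1 (valence 2) → 1 H
Total hydrogens: 11.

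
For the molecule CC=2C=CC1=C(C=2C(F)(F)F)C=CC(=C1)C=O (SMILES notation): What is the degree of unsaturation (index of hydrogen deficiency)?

8

Molecular formula: C13H9F3O.
DoU = (2C + 2 + N − H − X) / 2, where X is the halogen count and O/S are ignored.
    = (2·13 + 2 + 0 − 9 − 3) / 2 = 16 / 2 = 8.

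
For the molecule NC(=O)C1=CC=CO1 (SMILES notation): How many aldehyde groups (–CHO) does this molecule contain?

Scan the SMILES for the aldehyde motif — none present.
Groups that are present: 1 amide.

0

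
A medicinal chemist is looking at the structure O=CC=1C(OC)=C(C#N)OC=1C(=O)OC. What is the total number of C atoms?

9

Count every carbon token in the SMILES (each C, including those in ring-closure positions and inside branches).
Carbon count: 9.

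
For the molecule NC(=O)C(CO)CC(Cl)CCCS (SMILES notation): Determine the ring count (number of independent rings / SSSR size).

0

In SMILES, each pair of matching ring-closure digits denotes one ring-closing bond; the number of such bonds equals the number of independent rings.
Ring-closure bonds here: 0.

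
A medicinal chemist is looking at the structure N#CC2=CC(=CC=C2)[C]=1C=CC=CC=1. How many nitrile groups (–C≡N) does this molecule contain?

The nitrile motif appears at heavy-atom position 2 in the SMILES.
Nitrile count: 1.

1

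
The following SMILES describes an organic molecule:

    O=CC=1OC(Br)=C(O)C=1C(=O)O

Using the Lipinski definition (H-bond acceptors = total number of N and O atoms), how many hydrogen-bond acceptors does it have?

N atoms: 0; O atoms: 5.
Lipinski HBA = 0 + 5 = 5.

5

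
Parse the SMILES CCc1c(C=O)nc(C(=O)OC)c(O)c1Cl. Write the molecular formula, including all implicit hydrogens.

C10H10ClNO4

Walk through each heavy atom and fill implicit hydrogens from standard valence (C 4, N 3, O 2, S 2, halogen 1); for lowercase aromatic atoms, an aromatic c carries 1 H when it has two neighbours and 0 H with three, and aromatic n carries 0 H:
  atom 1: C, bond orders sum to 1 (valence 4) → 3 H
  atom 2: C, bond orders sum to 2 (valence 4) → 2 H
  atom 3: aromatic c, 3 neighbours → 0 H
  atom 4: aromatic c, 3 neighbours → 0 H
  atom 5: C, bond orders sum to 3 (valence 4) → 1 H
  atom 6: O, bond orders sum to 2 (valence 2) → 0 H
  atom 7: aromatic n, 2 neighbours → 0 H
  atom 8: aromatic c, 3 neighbours → 0 H
  atom 9: C, bond orders sum to 4 (valence 4) → 0 H
  atom 10: O, bond orders sum to 2 (valence 2) → 0 H
  atom 11: O, bond orders sum to 2 (valence 2) → 0 H
  atom 12: C, bond orders sum to 1 (valence 4) → 3 H
  atom 13: aromatic c, 3 neighbours → 0 H
  atom 14: O, bond orders sum to 1 (valence 2) → 1 H
  atom 15: aromatic c, 3 neighbours → 0 H
  atom 16: Cl (halogen, monovalent) → 0 H
Totals → C:10, H:10, Cl:1, N:1, O:4.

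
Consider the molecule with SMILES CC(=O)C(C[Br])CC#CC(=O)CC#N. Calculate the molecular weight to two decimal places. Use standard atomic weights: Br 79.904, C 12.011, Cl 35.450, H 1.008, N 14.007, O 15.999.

256.10 g/mol

First, the molecular formula is C10H10BrNO2 (counting implicit H from valence).
  Br: 1 × 79.904 = 79.904
  C: 10 × 12.011 = 120.110
  H: 10 × 1.008 = 10.080
  N: 1 × 14.007 = 14.007
  O: 2 × 15.999 = 31.998
Sum: 1×79.904 + 10×12.011 + 10×1.008 + 1×14.007 + 2×15.999 = 256.099 → 256.10 g/mol.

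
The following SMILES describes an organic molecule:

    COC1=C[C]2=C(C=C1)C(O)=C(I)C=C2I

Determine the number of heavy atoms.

15

Every atom symbol written in the SMILES (organic subset) is one heavy atom; implicit H are not written.
Heavy atoms by element → C:11, I:2, O:2.
Total: 15.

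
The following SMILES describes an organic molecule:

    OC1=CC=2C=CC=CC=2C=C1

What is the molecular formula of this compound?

Walk through each heavy atom and fill implicit hydrogens from standard valence (C 4, N 3, O 2, S 2, halogen 1):
  atom 1: O, bond orders sum to 1 (valence 2) → 1 H
  atom 2: C, bond orders sum to 4 (valence 4) → 0 H
  atom 3: C, bond orders sum to 3 (valence 4) → 1 H
  atom 4: C, bond orders sum to 4 (valence 4) → 0 H
  atom 5: C, bond orders sum to 3 (valence 4) → 1 H
  atom 6: C, bond orders sum to 3 (valence 4) → 1 H
  atom 7: C, bond orders sum to 3 (valence 4) → 1 H
  atom 8: C, bond orders sum to 3 (valence 4) → 1 H
  atom 9: C, bond orders sum to 4 (valence 4) → 0 H
  atom 10: C, bond orders sum to 3 (valence 4) → 1 H
  atom 11: C, bond orders sum to 3 (valence 4) → 1 H
Totals → C:10, H:8, O:1.
In Hill order: C10H8O.

C10H8O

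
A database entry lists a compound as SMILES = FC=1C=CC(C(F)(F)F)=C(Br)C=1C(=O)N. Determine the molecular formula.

Walk through each heavy atom and fill implicit hydrogens from standard valence (C 4, N 3, O 2, S 2, halogen 1):
  atom 1: F (halogen, monovalent) → 0 H
  atom 2: C, bond orders sum to 4 (valence 4) → 0 H
  atom 3: C, bond orders sum to 3 (valence 4) → 1 H
  atom 4: C, bond orders sum to 3 (valence 4) → 1 H
  atom 5: C, bond orders sum to 4 (valence 4) → 0 H
  atom 6: C, bond orders sum to 4 (valence 4) → 0 H
  atom 7: F (halogen, monovalent) → 0 H
  atom 8: F (halogen, monovalent) → 0 H
  atom 9: F (halogen, monovalent) → 0 H
  atom 10: C, bond orders sum to 4 (valence 4) → 0 H
  atom 11: Br (halogen, monovalent) → 0 H
  atom 12: C, bond orders sum to 4 (valence 4) → 0 H
  atom 13: C, bond orders sum to 4 (valence 4) → 0 H
  atom 14: O, bond orders sum to 2 (valence 2) → 0 H
  atom 15: N, bond orders sum to 1 (valence 3) → 2 H
Totals → C:8, H:4, Br:1, F:4, N:1, O:1.

C8H4BrF4NO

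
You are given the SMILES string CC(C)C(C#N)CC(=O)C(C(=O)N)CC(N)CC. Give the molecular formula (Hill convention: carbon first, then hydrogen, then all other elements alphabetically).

Walk through each heavy atom and fill implicit hydrogens from standard valence (C 4, N 3, O 2, S 2, halogen 1):
  atom 1: C, bond orders sum to 1 (valence 4) → 3 H
  atom 2: C, bond orders sum to 3 (valence 4) → 1 H
  atom 3: C, bond orders sum to 1 (valence 4) → 3 H
  atom 4: C, bond orders sum to 3 (valence 4) → 1 H
  atom 5: C, bond orders sum to 4 (valence 4) → 0 H
  atom 6: N, bond orders sum to 3 (valence 3) → 0 H
  atom 7: C, bond orders sum to 2 (valence 4) → 2 H
  atom 8: C, bond orders sum to 4 (valence 4) → 0 H
  atom 9: O, bond orders sum to 2 (valence 2) → 0 H
  atom 10: C, bond orders sum to 3 (valence 4) → 1 H
  atom 11: C, bond orders sum to 4 (valence 4) → 0 H
  atom 12: O, bond orders sum to 2 (valence 2) → 0 H
  atom 13: N, bond orders sum to 1 (valence 3) → 2 H
  atom 14: C, bond orders sum to 2 (valence 4) → 2 H
  atom 15: C, bond orders sum to 3 (valence 4) → 1 H
  atom 16: N, bond orders sum to 1 (valence 3) → 2 H
  atom 17: C, bond orders sum to 2 (valence 4) → 2 H
  atom 18: C, bond orders sum to 1 (valence 4) → 3 H
Totals → C:13, H:23, N:3, O:2.
In Hill order: C13H23N3O2.

C13H23N3O2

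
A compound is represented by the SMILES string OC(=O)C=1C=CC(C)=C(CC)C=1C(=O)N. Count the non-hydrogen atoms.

Every atom symbol written in the SMILES (organic subset) is one heavy atom; implicit H are not written.
Heavy atoms by element → C:11, N:1, O:3.
Total: 15.

15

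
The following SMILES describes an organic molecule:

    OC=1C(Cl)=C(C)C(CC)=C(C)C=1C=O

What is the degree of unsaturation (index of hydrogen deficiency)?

Degree of unsaturation = (number of rings) + (number of π bonds).
Ring closures in the SMILES: 1.
π bonds: 4 double bonds (each 1 DoU) → 4 DoU from unsaturation.
Total DoU = 1 + 4 = 5.

5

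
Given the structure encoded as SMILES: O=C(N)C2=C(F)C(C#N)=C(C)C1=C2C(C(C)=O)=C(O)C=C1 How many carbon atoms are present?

15

Count every carbon token in the SMILES (each C, including those in ring-closure positions and inside branches).
Carbon count: 15.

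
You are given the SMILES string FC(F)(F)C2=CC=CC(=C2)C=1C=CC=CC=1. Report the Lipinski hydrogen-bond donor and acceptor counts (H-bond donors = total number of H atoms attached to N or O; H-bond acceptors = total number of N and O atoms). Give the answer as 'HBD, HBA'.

0, 0

Donors: find every N or O and count the H atoms it carries.
  (no N or O atoms present)
Lipinski HBD = 0.
Acceptors: N atoms = 0, O atoms = 0 → HBA = 0.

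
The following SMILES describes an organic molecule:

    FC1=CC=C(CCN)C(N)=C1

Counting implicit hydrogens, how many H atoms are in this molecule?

Walk through each heavy atom and fill implicit hydrogens from standard valence (C 4, N 3, O 2, S 2, halogen 1):
  atom 1: F (halogen, monovalent) → 0 H
  atom 2: C, bond orders sum to 4 (valence 4) → 0 H
  atom 3: C, bond orders sum to 3 (valence 4) → 1 H
  atom 4: C, bond orders sum to 3 (valence 4) → 1 H
  atom 5: C, bond orders sum to 4 (valence 4) → 0 H
  atom 6: C, bond orders sum to 2 (valence 4) → 2 H
  atom 7: C, bond orders sum to 2 (valence 4) → 2 H
  atom 8: N, bond orders sum to 1 (valence 3) → 2 H
  atom 9: C, bond orders sum to 4 (valence 4) → 0 H
  atom 10: N, bond orders sum to 1 (valence 3) → 2 H
  atom 11: C, bond orders sum to 3 (valence 4) → 1 H
Total hydrogens: 11.

11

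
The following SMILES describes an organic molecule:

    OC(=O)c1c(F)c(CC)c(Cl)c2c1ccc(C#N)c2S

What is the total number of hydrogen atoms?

9

Walk through each heavy atom and fill implicit hydrogens from standard valence (C 4, N 3, O 2, S 2, halogen 1); for lowercase aromatic atoms, an aromatic c carries 1 H when it has two neighbours and 0 H with three, and aromatic n carries 0 H:
  atom 1: O, bond orders sum to 1 (valence 2) → 1 H
  atom 2: C, bond orders sum to 4 (valence 4) → 0 H
  atom 3: O, bond orders sum to 2 (valence 2) → 0 H
  atom 4: aromatic c, 3 neighbours → 0 H
  atom 5: aromatic c, 3 neighbours → 0 H
  atom 6: F (halogen, monovalent) → 0 H
  atom 7: aromatic c, 3 neighbours → 0 H
  atom 8: C, bond orders sum to 2 (valence 4) → 2 H
  atom 9: C, bond orders sum to 1 (valence 4) → 3 H
  atom 10: aromatic c, 3 neighbours → 0 H
  atom 11: Cl (halogen, monovalent) → 0 H
  atom 12: aromatic c, 3 neighbours → 0 H
  atom 13: aromatic c, 3 neighbours → 0 H
  atom 14: aromatic c, 2 neighbours → 1 H
  atom 15: aromatic c, 2 neighbours → 1 H
  atom 16: aromatic c, 3 neighbours → 0 H
  atom 17: C, bond orders sum to 4 (valence 4) → 0 H
  atom 18: N, bond orders sum to 3 (valence 3) → 0 H
  atom 19: aromatic c, 3 neighbours → 0 H
  atom 20: S, bond orders sum to 1 (valence 2) → 1 H
Total hydrogens: 9.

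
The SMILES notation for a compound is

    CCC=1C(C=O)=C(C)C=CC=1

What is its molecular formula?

Walk through each heavy atom and fill implicit hydrogens from standard valence (C 4, N 3, O 2, S 2, halogen 1):
  atom 1: C, bond orders sum to 1 (valence 4) → 3 H
  atom 2: C, bond orders sum to 2 (valence 4) → 2 H
  atom 3: C, bond orders sum to 4 (valence 4) → 0 H
  atom 4: C, bond orders sum to 4 (valence 4) → 0 H
  atom 5: C, bond orders sum to 3 (valence 4) → 1 H
  atom 6: O, bond orders sum to 2 (valence 2) → 0 H
  atom 7: C, bond orders sum to 4 (valence 4) → 0 H
  atom 8: C, bond orders sum to 1 (valence 4) → 3 H
  atom 9: C, bond orders sum to 3 (valence 4) → 1 H
  atom 10: C, bond orders sum to 3 (valence 4) → 1 H
  atom 11: C, bond orders sum to 3 (valence 4) → 1 H
Totals → C:10, H:12, O:1.
In Hill order: C10H12O.

C10H12O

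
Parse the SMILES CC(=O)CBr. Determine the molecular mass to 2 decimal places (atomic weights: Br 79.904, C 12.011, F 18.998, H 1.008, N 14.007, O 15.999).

136.98 g/mol

First, the molecular formula is C3H5BrO (counting implicit H from valence).
  Br: 1 × 79.904 = 79.904
  C: 3 × 12.011 = 36.033
  H: 5 × 1.008 = 5.040
  O: 1 × 15.999 = 15.999
Sum: 1×79.904 + 3×12.011 + 5×1.008 + 1×15.999 = 136.976 → 136.98 g/mol.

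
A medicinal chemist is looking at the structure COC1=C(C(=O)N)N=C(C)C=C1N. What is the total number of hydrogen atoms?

11

Walk through each heavy atom and fill implicit hydrogens from standard valence (C 4, N 3, O 2, S 2, halogen 1):
  atom 1: C, bond orders sum to 1 (valence 4) → 3 H
  atom 2: O, bond orders sum to 2 (valence 2) → 0 H
  atom 3: C, bond orders sum to 4 (valence 4) → 0 H
  atom 4: C, bond orders sum to 4 (valence 4) → 0 H
  atom 5: C, bond orders sum to 4 (valence 4) → 0 H
  atom 6: O, bond orders sum to 2 (valence 2) → 0 H
  atom 7: N, bond orders sum to 1 (valence 3) → 2 H
  atom 8: N, bond orders sum to 3 (valence 3) → 0 H
  atom 9: C, bond orders sum to 4 (valence 4) → 0 H
  atom 10: C, bond orders sum to 1 (valence 4) → 3 H
  atom 11: C, bond orders sum to 3 (valence 4) → 1 H
  atom 12: C, bond orders sum to 4 (valence 4) → 0 H
  atom 13: N, bond orders sum to 1 (valence 3) → 2 H
Total hydrogens: 11.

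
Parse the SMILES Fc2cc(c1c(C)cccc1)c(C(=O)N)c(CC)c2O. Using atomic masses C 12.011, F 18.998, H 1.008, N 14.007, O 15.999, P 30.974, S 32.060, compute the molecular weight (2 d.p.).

First, the molecular formula is C16H16FNO2 (counting implicit H from valence).
  C: 16 × 12.011 = 192.176
  F: 1 × 18.998 = 18.998
  H: 16 × 1.008 = 16.128
  N: 1 × 14.007 = 14.007
  O: 2 × 15.999 = 31.998
Sum: 16×12.011 + 1×18.998 + 16×1.008 + 1×14.007 + 2×15.999 = 273.307 → 273.31 g/mol.

273.31 g/mol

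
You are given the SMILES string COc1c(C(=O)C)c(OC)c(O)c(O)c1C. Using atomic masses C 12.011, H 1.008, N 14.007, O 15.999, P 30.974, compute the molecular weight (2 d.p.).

First, the molecular formula is C11H14O5 (counting implicit H from valence).
  C: 11 × 12.011 = 132.121
  H: 14 × 1.008 = 14.112
  O: 5 × 15.999 = 79.995
Sum: 11×12.011 + 14×1.008 + 5×15.999 = 226.228 → 226.23 g/mol.

226.23 g/mol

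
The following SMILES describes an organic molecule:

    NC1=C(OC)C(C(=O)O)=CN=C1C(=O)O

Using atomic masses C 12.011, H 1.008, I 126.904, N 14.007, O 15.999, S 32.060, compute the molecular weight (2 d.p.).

First, the molecular formula is C8H8N2O5 (counting implicit H from valence).
  C: 8 × 12.011 = 96.088
  H: 8 × 1.008 = 8.064
  N: 2 × 14.007 = 28.014
  O: 5 × 15.999 = 79.995
Sum: 8×12.011 + 8×1.008 + 2×14.007 + 5×15.999 = 212.161 → 212.16 g/mol.

212.16 g/mol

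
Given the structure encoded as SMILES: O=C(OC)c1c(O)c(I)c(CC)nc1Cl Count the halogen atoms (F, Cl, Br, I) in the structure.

2

Halogen atoms appear at heavy-atom positions 9, 15 (1×Cl, 1×I).
Other groups present: 1 ester, 1 hydroxyl.
Halogen count: 2.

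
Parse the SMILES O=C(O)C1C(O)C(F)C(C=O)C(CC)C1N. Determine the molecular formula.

Walk through each heavy atom and fill implicit hydrogens from standard valence (C 4, N 3, O 2, S 2, halogen 1):
  atom 1: O, bond orders sum to 2 (valence 2) → 0 H
  atom 2: C, bond orders sum to 4 (valence 4) → 0 H
  atom 3: O, bond orders sum to 1 (valence 2) → 1 H
  atom 4: C, bond orders sum to 3 (valence 4) → 1 H
  atom 5: C, bond orders sum to 3 (valence 4) → 1 H
  atom 6: O, bond orders sum to 1 (valence 2) → 1 H
  atom 7: C, bond orders sum to 3 (valence 4) → 1 H
  atom 8: F (halogen, monovalent) → 0 H
  atom 9: C, bond orders sum to 3 (valence 4) → 1 H
  atom 10: C, bond orders sum to 3 (valence 4) → 1 H
  atom 11: O, bond orders sum to 2 (valence 2) → 0 H
  atom 12: C, bond orders sum to 3 (valence 4) → 1 H
  atom 13: C, bond orders sum to 2 (valence 4) → 2 H
  atom 14: C, bond orders sum to 1 (valence 4) → 3 H
  atom 15: C, bond orders sum to 3 (valence 4) → 1 H
  atom 16: N, bond orders sum to 1 (valence 3) → 2 H
Totals → C:10, H:16, F:1, N:1, O:4.

C10H16FNO4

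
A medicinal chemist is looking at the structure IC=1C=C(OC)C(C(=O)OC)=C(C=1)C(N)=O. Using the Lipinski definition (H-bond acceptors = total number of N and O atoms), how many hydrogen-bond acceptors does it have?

N atoms: 1; O atoms: 4.
Lipinski HBA = 1 + 4 = 5.

5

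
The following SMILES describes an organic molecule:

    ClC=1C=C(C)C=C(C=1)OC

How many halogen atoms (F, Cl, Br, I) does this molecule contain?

1

Halogen atoms appear at heavy-atom position 1 (1×Cl).
Other groups present: 1 ether.
Halogen count: 1.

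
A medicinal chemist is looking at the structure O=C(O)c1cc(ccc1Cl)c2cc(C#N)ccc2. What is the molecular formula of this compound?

Walk through each heavy atom and fill implicit hydrogens from standard valence (C 4, N 3, O 2, S 2, halogen 1); for lowercase aromatic atoms, an aromatic c carries 1 H when it has two neighbours and 0 H with three, and aromatic n carries 0 H:
  atom 1: O, bond orders sum to 2 (valence 2) → 0 H
  atom 2: C, bond orders sum to 4 (valence 4) → 0 H
  atom 3: O, bond orders sum to 1 (valence 2) → 1 H
  atom 4: aromatic c, 3 neighbours → 0 H
  atom 5: aromatic c, 2 neighbours → 1 H
  atom 6: aromatic c, 3 neighbours → 0 H
  atom 7: aromatic c, 2 neighbours → 1 H
  atom 8: aromatic c, 2 neighbours → 1 H
  atom 9: aromatic c, 3 neighbours → 0 H
  atom 10: Cl (halogen, monovalent) → 0 H
  atom 11: aromatic c, 3 neighbours → 0 H
  atom 12: aromatic c, 2 neighbours → 1 H
  atom 13: aromatic c, 3 neighbours → 0 H
  atom 14: C, bond orders sum to 4 (valence 4) → 0 H
  atom 15: N, bond orders sum to 3 (valence 3) → 0 H
  atom 16: aromatic c, 2 neighbours → 1 H
  atom 17: aromatic c, 2 neighbours → 1 H
  atom 18: aromatic c, 2 neighbours → 1 H
Totals → C:14, H:8, Cl:1, N:1, O:2.
In Hill order: C14H8ClNO2.

C14H8ClNO2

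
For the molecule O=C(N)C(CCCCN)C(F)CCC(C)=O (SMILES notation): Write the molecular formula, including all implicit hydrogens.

C11H21FN2O2

Walk through each heavy atom and fill implicit hydrogens from standard valence (C 4, N 3, O 2, S 2, halogen 1):
  atom 1: O, bond orders sum to 2 (valence 2) → 0 H
  atom 2: C, bond orders sum to 4 (valence 4) → 0 H
  atom 3: N, bond orders sum to 1 (valence 3) → 2 H
  atom 4: C, bond orders sum to 3 (valence 4) → 1 H
  atom 5: C, bond orders sum to 2 (valence 4) → 2 H
  atom 6: C, bond orders sum to 2 (valence 4) → 2 H
  atom 7: C, bond orders sum to 2 (valence 4) → 2 H
  atom 8: C, bond orders sum to 2 (valence 4) → 2 H
  atom 9: N, bond orders sum to 1 (valence 3) → 2 H
  atom 10: C, bond orders sum to 3 (valence 4) → 1 H
  atom 11: F (halogen, monovalent) → 0 H
  atom 12: C, bond orders sum to 2 (valence 4) → 2 H
  atom 13: C, bond orders sum to 2 (valence 4) → 2 H
  atom 14: C, bond orders sum to 4 (valence 4) → 0 H
  atom 15: C, bond orders sum to 1 (valence 4) → 3 H
  atom 16: O, bond orders sum to 2 (valence 2) → 0 H
Totals → C:11, H:21, F:1, N:2, O:2.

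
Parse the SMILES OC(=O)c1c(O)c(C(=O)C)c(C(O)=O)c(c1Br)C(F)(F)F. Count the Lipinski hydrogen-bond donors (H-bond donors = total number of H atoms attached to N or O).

Donors: find every N or O and count the H atoms it carries.
  atom 1 (O): bond orders sum to 1 → 1 H
  atom 3 (O): bond orders sum to 2 → 0 H
  atom 6 (O): bond orders sum to 1 → 1 H
  atom 9 (O): bond orders sum to 2 → 0 H
  atom 13 (O): bond orders sum to 1 → 1 H
  atom 14 (O): bond orders sum to 2 → 0 H
Lipinski HBD = 3.

3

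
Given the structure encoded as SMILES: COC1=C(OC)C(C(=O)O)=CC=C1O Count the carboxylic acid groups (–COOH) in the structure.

The carboxylic acid motif appears at heavy-atom position 8 in the SMILES.
Other groups present: 2 ether, 1 hydroxyl.
Carboxylic acid count: 1.

1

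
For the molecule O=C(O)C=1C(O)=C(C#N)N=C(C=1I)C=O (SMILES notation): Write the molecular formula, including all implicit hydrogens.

C8H3IN2O4

Walk through each heavy atom and fill implicit hydrogens from standard valence (C 4, N 3, O 2, S 2, halogen 1):
  atom 1: O, bond orders sum to 2 (valence 2) → 0 H
  atom 2: C, bond orders sum to 4 (valence 4) → 0 H
  atom 3: O, bond orders sum to 1 (valence 2) → 1 H
  atom 4: C, bond orders sum to 4 (valence 4) → 0 H
  atom 5: C, bond orders sum to 4 (valence 4) → 0 H
  atom 6: O, bond orders sum to 1 (valence 2) → 1 H
  atom 7: C, bond orders sum to 4 (valence 4) → 0 H
  atom 8: C, bond orders sum to 4 (valence 4) → 0 H
  atom 9: N, bond orders sum to 3 (valence 3) → 0 H
  atom 10: N, bond orders sum to 3 (valence 3) → 0 H
  atom 11: C, bond orders sum to 4 (valence 4) → 0 H
  atom 12: C, bond orders sum to 4 (valence 4) → 0 H
  atom 13: I (halogen, monovalent) → 0 H
  atom 14: C, bond orders sum to 3 (valence 4) → 1 H
  atom 15: O, bond orders sum to 2 (valence 2) → 0 H
Totals → C:8, H:3, I:1, N:2, O:4.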